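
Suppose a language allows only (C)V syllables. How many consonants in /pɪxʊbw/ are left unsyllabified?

Under (C)V, the unsyllabifiable consonants are /b/, /w/ (no codas are permitted; onsets are limited to one consonant).

2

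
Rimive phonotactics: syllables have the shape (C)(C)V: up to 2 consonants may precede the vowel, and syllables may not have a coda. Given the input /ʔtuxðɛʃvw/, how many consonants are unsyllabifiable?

Syllabifying with onset maximization leaves /ʃ/, /v/, /w/ stranded (no codas are permitted; onsets may contain at most 2 consonants).

3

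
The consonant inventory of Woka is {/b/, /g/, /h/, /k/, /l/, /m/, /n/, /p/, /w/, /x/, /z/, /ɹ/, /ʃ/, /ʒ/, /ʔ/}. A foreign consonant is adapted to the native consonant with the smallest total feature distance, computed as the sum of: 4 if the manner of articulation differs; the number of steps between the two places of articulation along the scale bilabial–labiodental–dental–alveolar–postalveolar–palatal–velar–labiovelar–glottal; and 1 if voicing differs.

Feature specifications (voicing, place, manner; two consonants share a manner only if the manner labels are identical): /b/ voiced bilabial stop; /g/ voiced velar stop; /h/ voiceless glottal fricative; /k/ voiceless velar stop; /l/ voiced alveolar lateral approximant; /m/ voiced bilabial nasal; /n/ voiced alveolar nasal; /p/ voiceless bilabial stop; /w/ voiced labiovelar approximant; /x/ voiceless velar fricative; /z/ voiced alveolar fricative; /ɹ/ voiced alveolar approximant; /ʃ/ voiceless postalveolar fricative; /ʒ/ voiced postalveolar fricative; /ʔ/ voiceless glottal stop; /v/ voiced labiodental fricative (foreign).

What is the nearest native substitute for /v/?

/z/ is closest: same manner (fricative), place distance 2 (labiodental→alveolar), same voicing; total 2. Next closest is /ʒ/ at distance 3.

z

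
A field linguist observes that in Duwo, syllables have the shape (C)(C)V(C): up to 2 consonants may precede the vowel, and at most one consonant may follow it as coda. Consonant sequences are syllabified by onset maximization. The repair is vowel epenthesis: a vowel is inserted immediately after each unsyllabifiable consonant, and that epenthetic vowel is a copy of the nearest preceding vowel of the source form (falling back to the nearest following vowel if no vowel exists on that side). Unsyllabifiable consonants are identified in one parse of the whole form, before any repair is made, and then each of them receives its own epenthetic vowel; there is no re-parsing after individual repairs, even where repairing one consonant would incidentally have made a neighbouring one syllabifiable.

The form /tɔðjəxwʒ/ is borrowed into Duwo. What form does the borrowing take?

tɔðjəxwəʒə

Syllabifying with onset maximization leaves /w/, /ʒ/ stranded (at most one coda consonant is licensed; onsets may contain at most 2 consonants).
Epenthesis after each stranded consonant: /w/ → /wə/, /ʒ/ → /ʒə/.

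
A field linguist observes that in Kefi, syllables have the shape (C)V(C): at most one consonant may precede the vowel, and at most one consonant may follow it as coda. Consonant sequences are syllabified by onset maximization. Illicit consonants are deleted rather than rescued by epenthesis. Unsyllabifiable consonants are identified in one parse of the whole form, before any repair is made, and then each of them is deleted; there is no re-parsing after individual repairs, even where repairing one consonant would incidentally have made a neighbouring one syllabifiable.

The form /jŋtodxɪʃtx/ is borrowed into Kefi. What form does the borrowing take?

todxɪʃ

Syllabifying with onset maximization leaves /j/, /ŋ/, /t/, /x/ stranded (at most one coda consonant is licensed; onsets are limited to one consonant).
Each unlicensed consonant is deleted: /j/, /ŋ/, /t/, /x/.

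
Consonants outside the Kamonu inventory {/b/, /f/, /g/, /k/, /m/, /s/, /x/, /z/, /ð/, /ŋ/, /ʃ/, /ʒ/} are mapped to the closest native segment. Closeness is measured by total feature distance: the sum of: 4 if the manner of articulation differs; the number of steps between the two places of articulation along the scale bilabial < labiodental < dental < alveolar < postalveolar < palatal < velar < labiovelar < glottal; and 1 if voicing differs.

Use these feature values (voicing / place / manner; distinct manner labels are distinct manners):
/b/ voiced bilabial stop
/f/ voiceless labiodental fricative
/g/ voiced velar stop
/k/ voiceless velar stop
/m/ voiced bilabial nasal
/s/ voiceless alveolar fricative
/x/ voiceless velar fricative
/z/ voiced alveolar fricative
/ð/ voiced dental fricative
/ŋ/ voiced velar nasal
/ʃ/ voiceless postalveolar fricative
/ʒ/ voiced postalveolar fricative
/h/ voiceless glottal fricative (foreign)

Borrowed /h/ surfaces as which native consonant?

/x/ is closest: same manner (fricative), place distance 2 (glottal→velar), same voicing; total 2. Next closest is /ʃ/ at distance 4.

x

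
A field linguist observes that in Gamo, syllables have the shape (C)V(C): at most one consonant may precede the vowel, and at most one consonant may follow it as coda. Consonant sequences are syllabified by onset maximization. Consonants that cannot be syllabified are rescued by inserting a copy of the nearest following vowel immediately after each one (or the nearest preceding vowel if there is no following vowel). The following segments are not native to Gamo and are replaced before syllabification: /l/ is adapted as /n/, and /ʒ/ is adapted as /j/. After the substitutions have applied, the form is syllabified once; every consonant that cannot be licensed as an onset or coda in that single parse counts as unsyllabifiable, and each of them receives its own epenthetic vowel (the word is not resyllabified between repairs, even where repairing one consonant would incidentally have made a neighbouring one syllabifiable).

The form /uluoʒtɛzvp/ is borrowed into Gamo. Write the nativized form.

Substitution: /l/ → /n/, /ʒ/ → /j/, giving /unuojtɛzvp/.
Under (C)V(C), the unsyllabifiable consonants are /v/, /p/ (at most one coda consonant is licensed; onsets are limited to one consonant).
Epenthesis after each stranded consonant: /v/ → /vɛ/, /p/ → /pɛ/.

unuojtɛzvɛpɛ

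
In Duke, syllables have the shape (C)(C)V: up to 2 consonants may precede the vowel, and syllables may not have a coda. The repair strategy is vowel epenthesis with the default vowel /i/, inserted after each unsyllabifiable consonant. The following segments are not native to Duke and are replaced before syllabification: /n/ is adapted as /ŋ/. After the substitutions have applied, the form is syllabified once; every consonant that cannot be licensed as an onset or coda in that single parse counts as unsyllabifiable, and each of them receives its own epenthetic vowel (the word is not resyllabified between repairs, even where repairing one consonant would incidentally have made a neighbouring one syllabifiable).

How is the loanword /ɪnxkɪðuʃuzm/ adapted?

Substitution: /n/ → /ŋ/, giving /ɪŋxkɪðuʃuzm/.
Syllabifying with onset maximization leaves /ŋ/, /z/, /m/ stranded (no codas are permitted; onsets may contain at most 2 consonants).
Each unlicensed consonant becomes the onset of a new syllable: /ŋ/ → /ŋi/, /z/ → /zi/, /m/ → /mi/.

ɪŋixkɪðuʃuzimi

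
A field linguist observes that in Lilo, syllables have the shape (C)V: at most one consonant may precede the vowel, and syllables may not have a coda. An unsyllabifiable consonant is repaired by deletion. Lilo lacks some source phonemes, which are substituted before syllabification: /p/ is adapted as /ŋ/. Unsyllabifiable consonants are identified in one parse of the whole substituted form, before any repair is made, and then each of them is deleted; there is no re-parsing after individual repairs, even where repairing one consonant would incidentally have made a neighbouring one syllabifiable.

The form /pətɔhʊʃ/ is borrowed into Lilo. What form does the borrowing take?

Substitution: /p/ → /ŋ/, giving /ŋətɔhʊʃ/.
Syllabifying with onset maximization leaves /ʃ/ stranded (no codas are permitted; onsets are limited to one consonant).
Deletion applies to /ʃ/.

ŋətɔhʊ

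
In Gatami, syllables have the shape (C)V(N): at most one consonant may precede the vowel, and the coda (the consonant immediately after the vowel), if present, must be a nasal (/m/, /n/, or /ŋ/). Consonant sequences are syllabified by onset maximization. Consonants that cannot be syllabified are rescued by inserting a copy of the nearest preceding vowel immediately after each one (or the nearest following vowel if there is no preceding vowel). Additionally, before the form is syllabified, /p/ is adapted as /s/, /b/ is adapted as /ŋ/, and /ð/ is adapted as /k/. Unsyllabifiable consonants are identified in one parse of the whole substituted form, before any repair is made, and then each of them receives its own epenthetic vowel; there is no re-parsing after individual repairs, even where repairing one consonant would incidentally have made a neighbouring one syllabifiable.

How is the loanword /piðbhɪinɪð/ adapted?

sikiŋihɪinɪkɪ

Substitution: /p/ → /s/, /ð/ → /k/, /b/ → /ŋ/, giving /sikŋhɪinɪk/.
Under (C)V(N), the unsyllabifiable consonants are /k/, /ŋ/, /k/ (only a nasal (/m/, /n/, or /ŋ/) is licensed in coda position; onsets are limited to one consonant).
Epenthesis after each stranded consonant: /k/ → /ki/, /ŋ/ → /ŋi/, /k/ → /kɪ/.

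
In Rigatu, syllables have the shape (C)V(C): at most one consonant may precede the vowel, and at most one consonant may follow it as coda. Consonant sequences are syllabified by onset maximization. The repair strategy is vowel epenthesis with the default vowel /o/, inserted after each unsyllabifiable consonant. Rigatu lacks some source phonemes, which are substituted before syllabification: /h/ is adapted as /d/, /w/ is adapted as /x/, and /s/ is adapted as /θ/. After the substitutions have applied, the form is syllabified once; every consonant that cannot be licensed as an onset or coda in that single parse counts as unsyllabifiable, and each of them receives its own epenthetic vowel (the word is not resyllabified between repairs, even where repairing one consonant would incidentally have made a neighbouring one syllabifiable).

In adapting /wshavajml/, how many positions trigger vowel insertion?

After substitution the input is /xθdavajml/.
The unsyllabifiable consonants are /x/, /θ/, /m/, /l/; each receives one epenthetic vowel.

4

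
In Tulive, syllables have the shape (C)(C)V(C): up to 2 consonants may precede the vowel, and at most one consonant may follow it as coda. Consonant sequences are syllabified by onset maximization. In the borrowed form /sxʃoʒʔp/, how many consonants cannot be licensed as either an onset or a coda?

3

Under (C)(C)V(C), the unsyllabifiable consonants are /s/, /ʔ/, /p/ (at most one coda consonant is licensed; onsets may contain at most 2 consonants).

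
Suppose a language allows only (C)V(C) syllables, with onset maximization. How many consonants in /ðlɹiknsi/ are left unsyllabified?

3

Under (C)V(C), the unsyllabifiable consonants are /ð/, /l/, /n/ (at most one coda consonant is licensed; onsets are limited to one consonant).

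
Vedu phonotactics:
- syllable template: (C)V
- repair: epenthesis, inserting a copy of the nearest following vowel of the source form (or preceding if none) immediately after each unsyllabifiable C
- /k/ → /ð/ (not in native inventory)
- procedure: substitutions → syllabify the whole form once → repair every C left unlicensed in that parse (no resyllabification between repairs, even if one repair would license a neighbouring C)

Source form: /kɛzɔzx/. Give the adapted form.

ðɛzɔzɔxɔ

Substitution: /k/ → /ð/, giving /ðɛzɔzx/.
The consonants /z/, /x/ cannot be parsed into a legal (C)V syllable (no codas are permitted; onsets are limited to one consonant).
Inserting the epenthetic vowel yields /z/ → /zɔ/, /x/ → /xɔ/.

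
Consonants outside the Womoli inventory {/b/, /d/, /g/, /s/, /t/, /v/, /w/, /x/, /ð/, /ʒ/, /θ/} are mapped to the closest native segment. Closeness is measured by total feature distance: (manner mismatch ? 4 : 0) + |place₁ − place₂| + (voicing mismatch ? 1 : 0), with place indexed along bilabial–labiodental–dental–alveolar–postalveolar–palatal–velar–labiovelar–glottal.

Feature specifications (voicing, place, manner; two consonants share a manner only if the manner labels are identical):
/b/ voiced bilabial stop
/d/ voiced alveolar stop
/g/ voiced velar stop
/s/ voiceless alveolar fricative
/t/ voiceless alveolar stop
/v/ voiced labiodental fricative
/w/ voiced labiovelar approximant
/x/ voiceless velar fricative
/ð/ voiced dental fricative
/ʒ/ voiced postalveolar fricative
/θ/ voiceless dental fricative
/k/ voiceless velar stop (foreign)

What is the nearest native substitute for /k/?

g

/g/ is closest: same manner (stop), place distance 0 (velar→velar), voicing differs (+1); total 1. Next closest is /t/ at distance 3.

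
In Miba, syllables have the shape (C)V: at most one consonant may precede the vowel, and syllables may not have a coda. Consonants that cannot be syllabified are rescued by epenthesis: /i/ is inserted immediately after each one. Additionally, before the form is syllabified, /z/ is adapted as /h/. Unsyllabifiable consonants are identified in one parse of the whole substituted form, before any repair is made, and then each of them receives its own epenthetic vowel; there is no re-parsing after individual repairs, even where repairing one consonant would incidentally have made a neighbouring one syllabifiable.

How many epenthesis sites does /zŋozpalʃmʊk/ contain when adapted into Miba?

After substitution the input is /hŋohpalʃmʊk/.
The unsyllabifiable consonants are /h/, /h/, /l/, /ʃ/, /k/; each receives one epenthetic vowel.

5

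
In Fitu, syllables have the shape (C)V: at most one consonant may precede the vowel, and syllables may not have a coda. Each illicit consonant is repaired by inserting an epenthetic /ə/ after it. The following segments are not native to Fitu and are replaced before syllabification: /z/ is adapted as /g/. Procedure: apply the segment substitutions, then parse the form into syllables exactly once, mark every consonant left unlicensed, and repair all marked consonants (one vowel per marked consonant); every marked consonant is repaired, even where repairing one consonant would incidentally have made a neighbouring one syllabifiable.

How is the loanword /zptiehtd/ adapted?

gəpətiehətədə

Substitution: /z/ → /g/, giving /gptiehtd/.
The consonants /g/, /p/, /h/, /t/, /d/ cannot be parsed into a legal (C)V syllable (no codas are permitted; onsets are limited to one consonant).
Epenthesis after each stranded consonant: /g/ → /gə/, /p/ → /pə/, /h/ → /hə/, /t/ → /tə/, /d/ → /də/.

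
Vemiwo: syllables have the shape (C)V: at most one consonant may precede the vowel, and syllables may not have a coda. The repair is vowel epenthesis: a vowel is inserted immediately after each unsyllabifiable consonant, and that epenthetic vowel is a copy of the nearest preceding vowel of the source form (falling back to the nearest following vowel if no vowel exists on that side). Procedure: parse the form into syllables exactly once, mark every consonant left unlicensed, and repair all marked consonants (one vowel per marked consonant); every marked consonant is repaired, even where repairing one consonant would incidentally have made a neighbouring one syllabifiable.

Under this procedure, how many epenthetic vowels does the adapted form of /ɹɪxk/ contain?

The unsyllabifiable consonants are /x/, /k/; each receives one epenthetic vowel.

2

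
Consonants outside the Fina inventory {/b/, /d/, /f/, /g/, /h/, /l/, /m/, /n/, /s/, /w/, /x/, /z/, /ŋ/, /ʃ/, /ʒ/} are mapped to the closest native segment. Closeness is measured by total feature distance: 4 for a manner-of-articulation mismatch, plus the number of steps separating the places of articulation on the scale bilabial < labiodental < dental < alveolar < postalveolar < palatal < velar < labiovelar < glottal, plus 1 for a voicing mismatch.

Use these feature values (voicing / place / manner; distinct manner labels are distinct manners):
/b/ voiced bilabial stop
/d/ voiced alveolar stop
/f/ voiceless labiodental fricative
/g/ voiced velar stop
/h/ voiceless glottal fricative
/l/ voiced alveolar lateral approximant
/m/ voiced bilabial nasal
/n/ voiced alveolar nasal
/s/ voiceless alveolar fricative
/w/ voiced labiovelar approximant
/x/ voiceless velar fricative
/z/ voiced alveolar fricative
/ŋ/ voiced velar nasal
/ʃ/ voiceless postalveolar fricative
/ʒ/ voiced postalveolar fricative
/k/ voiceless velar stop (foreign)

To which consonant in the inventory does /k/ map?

g

/g/ is closest: same manner (stop), place distance 0 (velar→velar), voicing differs (+1); total 1. Next closest is /d/ at distance 4.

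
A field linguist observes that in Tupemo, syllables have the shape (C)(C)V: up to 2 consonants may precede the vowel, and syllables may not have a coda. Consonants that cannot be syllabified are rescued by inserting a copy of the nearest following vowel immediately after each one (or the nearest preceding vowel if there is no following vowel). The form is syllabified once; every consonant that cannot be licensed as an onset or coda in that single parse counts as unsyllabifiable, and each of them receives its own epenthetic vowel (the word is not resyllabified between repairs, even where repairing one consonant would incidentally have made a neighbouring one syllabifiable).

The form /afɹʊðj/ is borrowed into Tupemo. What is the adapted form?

The consonants /ð/, /j/ cannot be parsed into a legal (C)(C)V syllable (no codas are permitted; onsets may contain at most 2 consonants).
Inserting the epenthetic vowel yields /ð/ → /ðʊ/, /j/ → /jʊ/.

afɹʊðʊjʊ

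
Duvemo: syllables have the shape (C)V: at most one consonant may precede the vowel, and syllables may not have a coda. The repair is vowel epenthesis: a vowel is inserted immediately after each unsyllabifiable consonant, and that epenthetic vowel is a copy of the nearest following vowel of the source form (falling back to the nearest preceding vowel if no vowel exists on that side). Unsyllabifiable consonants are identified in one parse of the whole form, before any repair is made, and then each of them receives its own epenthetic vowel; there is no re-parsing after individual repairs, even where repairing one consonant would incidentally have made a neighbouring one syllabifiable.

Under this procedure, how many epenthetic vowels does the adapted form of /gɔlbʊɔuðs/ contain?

3

The unsyllabifiable consonants are /l/, /ð/, /s/; each receives one epenthetic vowel.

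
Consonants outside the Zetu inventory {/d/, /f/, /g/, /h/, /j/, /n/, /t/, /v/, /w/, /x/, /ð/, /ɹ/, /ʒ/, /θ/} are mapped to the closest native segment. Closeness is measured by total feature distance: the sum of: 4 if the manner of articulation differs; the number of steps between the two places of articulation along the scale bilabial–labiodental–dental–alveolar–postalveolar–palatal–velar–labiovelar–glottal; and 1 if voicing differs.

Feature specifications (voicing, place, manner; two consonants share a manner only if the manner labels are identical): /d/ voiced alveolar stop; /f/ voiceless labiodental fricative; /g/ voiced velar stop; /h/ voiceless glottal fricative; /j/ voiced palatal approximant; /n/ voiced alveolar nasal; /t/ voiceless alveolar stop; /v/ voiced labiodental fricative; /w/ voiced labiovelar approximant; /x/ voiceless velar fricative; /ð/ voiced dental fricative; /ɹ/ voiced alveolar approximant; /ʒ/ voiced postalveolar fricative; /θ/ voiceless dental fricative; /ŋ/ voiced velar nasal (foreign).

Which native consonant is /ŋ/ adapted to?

n

/n/ is closest: same manner (nasal), place distance 3 (velar→alveolar), same voicing; total 3. Next closest is /g/ at distance 4.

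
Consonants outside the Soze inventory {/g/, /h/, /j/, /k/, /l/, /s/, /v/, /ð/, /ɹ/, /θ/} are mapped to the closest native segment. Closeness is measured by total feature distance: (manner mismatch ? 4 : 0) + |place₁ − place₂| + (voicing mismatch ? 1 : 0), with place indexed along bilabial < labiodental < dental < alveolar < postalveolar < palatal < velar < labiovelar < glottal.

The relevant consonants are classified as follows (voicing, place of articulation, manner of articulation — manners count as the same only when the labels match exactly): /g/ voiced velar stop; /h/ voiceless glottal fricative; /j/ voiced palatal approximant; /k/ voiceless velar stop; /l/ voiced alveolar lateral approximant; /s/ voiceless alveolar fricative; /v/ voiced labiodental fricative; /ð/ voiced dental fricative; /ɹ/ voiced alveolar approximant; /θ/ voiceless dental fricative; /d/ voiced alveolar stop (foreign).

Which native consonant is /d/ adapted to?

g

/g/ is closest: same manner (stop), place distance 3 (alveolar→velar), same voicing; total 3. Next closest is /k/ at distance 4.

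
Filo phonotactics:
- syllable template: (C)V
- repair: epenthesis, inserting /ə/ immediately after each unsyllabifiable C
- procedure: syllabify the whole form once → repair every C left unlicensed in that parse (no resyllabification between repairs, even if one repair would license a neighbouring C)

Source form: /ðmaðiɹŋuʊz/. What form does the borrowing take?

ðəmaðiɹəŋuʊzə

Under (C)V, the unsyllabifiable consonants are /ð/, /ɹ/, /z/ (no codas are permitted; onsets are limited to one consonant).
Epenthesis after each stranded consonant: /ð/ → /ðə/, /ɹ/ → /ɹə/, /z/ → /zə/.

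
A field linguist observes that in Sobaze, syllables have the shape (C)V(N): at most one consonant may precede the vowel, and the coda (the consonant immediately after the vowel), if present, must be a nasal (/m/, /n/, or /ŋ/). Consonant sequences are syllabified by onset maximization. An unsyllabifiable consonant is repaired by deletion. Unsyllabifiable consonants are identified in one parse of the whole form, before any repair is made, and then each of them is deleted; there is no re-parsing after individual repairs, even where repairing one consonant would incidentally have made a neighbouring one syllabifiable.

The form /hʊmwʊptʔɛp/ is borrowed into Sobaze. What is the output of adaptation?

The consonants /p/, /t/, /p/ cannot be parsed into a legal (C)V(N) syllable (only a nasal (/m/, /n/, or /ŋ/) is licensed in coda position; onsets are limited to one consonant).
Deletion applies to /p/, /t/, /p/.

hʊmwʊʔɛ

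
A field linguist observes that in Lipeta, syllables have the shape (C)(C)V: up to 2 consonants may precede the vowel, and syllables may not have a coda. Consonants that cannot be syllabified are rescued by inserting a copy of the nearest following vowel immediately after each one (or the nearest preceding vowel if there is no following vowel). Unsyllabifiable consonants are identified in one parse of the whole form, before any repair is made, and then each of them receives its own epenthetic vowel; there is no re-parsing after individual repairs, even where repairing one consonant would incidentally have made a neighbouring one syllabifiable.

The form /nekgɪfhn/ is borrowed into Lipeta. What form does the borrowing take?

nekgɪfɪhɪnɪ

Under (C)(C)V, the unsyllabifiable consonants are /f/, /h/, /n/ (no codas are permitted; onsets may contain at most 2 consonants).
Inserting the epenthetic vowel yields /f/ → /fɪ/, /h/ → /hɪ/, /n/ → /nɪ/.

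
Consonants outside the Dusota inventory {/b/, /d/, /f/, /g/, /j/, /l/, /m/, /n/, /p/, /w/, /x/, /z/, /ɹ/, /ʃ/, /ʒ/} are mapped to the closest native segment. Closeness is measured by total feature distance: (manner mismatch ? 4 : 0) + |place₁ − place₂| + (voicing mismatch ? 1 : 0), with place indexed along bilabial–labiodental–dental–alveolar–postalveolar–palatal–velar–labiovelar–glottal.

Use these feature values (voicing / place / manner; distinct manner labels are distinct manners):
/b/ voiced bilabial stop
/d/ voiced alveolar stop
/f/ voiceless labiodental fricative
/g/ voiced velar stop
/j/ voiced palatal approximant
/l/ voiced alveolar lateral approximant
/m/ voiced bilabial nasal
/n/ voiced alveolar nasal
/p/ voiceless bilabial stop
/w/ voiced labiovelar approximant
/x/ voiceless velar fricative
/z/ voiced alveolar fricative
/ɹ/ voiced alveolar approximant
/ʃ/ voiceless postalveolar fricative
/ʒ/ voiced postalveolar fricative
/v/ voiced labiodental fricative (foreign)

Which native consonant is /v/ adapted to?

/f/ is closest: same manner (fricative), place distance 0 (labiodental→labiodental), voicing differs (+1); total 1. Next closest is /z/ at distance 2.

f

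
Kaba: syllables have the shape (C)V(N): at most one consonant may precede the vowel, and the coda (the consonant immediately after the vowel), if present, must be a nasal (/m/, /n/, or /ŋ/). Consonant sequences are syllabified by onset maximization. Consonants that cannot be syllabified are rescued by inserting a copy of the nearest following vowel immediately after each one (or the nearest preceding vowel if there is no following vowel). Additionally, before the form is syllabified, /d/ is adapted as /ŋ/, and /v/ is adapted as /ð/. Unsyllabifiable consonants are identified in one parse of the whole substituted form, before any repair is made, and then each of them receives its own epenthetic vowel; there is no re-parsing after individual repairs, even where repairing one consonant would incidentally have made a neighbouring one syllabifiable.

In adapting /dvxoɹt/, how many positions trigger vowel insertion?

After substitution the input is /ŋðxoɹt/.
The unsyllabifiable consonants are /ŋ/, /ð/, /ɹ/, /t/; each receives one epenthetic vowel.

4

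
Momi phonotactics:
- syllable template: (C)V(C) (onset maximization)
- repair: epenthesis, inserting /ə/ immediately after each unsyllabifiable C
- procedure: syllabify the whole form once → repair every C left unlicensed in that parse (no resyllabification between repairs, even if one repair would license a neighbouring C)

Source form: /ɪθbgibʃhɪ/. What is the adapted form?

Syllabifying with onset maximization leaves /b/, /ʃ/ stranded (at most one coda consonant is licensed; onsets are limited to one consonant).
Inserting the epenthetic vowel yields /b/ → /bə/, /ʃ/ → /ʃə/.

ɪθbəgibʃəhɪ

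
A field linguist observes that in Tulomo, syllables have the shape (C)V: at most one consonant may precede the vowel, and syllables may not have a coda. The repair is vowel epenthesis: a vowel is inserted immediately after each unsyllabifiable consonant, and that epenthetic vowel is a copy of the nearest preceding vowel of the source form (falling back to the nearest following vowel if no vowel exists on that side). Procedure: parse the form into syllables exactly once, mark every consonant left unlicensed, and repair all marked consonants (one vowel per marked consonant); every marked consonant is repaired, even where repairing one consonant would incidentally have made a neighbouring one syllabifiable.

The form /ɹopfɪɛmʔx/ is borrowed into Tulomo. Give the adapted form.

ɹopofɪɛmɛʔɛxɛ

Under (C)V, the unsyllabifiable consonants are /p/, /m/, /ʔ/, /x/ (no codas are permitted; onsets are limited to one consonant).
Each unlicensed consonant becomes the onset of a new syllable: /p/ → /po/, /m/ → /mɛ/, /ʔ/ → /ʔɛ/, /x/ → /xɛ/.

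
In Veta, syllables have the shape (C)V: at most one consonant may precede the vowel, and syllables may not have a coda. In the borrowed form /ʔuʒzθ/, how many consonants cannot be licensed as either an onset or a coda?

Syllabifying with onset maximization leaves /ʒ/, /z/, /θ/ stranded (no codas are permitted; onsets are limited to one consonant).

3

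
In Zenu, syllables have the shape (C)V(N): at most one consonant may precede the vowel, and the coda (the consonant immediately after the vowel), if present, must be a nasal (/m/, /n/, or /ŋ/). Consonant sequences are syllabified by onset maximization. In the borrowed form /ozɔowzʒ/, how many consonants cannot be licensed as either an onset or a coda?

3

Under (C)V(N), the unsyllabifiable consonants are /w/, /z/, /ʒ/ (only a nasal (/m/, /n/, or /ŋ/) is licensed in coda position; onsets are limited to one consonant).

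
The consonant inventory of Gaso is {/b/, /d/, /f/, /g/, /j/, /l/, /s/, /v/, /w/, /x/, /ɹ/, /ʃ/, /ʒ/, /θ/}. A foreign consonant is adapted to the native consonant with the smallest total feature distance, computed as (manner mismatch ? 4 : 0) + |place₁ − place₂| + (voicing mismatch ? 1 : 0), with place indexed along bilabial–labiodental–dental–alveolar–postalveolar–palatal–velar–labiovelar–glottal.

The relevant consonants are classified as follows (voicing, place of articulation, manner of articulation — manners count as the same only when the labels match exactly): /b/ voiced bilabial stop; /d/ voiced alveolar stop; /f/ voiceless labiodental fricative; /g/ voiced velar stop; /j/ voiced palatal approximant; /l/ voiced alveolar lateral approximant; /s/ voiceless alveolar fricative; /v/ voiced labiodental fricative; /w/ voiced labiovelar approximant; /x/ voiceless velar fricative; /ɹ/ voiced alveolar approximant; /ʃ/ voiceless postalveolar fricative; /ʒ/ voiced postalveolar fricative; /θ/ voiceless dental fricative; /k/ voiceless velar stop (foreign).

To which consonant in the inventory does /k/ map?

/g/ is closest: same manner (stop), place distance 0 (velar→velar), voicing differs (+1); total 1. Next closest is /d/ at distance 4.

g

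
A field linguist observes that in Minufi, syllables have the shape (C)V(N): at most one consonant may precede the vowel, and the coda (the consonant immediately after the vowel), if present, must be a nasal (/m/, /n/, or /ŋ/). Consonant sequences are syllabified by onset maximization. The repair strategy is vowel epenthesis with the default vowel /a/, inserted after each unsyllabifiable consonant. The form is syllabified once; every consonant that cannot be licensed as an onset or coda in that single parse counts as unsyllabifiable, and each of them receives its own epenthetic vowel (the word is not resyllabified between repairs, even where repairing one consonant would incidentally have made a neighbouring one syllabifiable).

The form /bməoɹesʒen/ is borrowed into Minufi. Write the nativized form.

Syllabifying with onset maximization leaves /b/, /s/ stranded (only a nasal (/m/, /n/, or /ŋ/) is licensed in coda position; onsets are limited to one consonant).
Epenthesis after each stranded consonant: /b/ → /ba/, /s/ → /sa/.

baməoɹesaʒen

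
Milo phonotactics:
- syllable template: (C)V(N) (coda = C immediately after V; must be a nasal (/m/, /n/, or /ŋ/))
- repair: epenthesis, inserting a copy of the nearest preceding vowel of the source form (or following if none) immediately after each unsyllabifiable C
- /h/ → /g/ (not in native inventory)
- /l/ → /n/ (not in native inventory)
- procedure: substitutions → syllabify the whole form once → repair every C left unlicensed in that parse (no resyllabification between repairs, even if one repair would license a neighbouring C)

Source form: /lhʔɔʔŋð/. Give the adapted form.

nɔgɔʔɔʔɔŋɔðɔ

Substitution: /l/ → /n/, /h/ → /g/, giving /ngʔɔʔŋð/.
Under (C)V(N), the unsyllabifiable consonants are /n/, /g/, /ʔ/, /ŋ/, /ð/ (only a nasal (/m/, /n/, or /ŋ/) is licensed in coda position; onsets are limited to one consonant).
Inserting the epenthetic vowel yields /n/ → /nɔ/, /g/ → /gɔ/, /ʔ/ → /ʔɔ/, /ŋ/ → /ŋɔ/, /ð/ → /ðɔ/.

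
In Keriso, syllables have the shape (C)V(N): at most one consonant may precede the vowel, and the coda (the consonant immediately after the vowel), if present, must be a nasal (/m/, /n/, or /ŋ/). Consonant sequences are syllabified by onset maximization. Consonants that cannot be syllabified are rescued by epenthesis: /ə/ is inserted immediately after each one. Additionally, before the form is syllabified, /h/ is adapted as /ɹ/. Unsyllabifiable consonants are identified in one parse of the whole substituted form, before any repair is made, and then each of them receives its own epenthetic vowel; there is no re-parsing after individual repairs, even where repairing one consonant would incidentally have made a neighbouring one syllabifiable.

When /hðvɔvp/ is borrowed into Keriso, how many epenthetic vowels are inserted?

After substitution the input is /ɹðvɔvp/.
The unsyllabifiable consonants are /ɹ/, /ð/, /v/, /p/; each receives one epenthetic vowel.

4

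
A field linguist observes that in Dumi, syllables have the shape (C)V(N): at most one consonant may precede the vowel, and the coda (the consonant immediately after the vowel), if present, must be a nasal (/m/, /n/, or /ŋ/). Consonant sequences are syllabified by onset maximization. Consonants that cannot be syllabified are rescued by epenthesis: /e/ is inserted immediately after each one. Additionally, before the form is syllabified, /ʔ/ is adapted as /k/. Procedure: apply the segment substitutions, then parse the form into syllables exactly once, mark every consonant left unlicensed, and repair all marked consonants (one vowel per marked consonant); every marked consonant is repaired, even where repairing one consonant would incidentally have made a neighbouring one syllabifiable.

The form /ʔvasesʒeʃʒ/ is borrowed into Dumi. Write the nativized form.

Substitution: /ʔ/ → /k/, giving /kvasesʒeʃʒ/.
The consonants /k/, /s/, /ʃ/, /ʒ/ cannot be parsed into a legal (C)V(N) syllable (only a nasal (/m/, /n/, or /ŋ/) is licensed in coda position; onsets are limited to one consonant).
Each unlicensed consonant becomes the onset of a new syllable: /k/ → /ke/, /s/ → /se/, /ʃ/ → /ʃe/, /ʒ/ → /ʒe/.

kevaseseʒeʃeʒe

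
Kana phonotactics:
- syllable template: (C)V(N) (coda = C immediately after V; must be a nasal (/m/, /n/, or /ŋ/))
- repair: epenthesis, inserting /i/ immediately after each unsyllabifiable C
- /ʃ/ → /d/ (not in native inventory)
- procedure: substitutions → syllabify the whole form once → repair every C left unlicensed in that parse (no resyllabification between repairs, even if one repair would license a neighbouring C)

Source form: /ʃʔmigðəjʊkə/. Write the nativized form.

diʔimigiðəjʊkə

Substitution: /ʃ/ → /d/, giving /dʔmigðəjʊkə/.
Syllabifying with onset maximization leaves /d/, /ʔ/, /g/ stranded (only a nasal (/m/, /n/, or /ŋ/) is licensed in coda position; onsets are limited to one consonant).
Inserting the epenthetic vowel yields /d/ → /di/, /ʔ/ → /ʔi/, /g/ → /gi/.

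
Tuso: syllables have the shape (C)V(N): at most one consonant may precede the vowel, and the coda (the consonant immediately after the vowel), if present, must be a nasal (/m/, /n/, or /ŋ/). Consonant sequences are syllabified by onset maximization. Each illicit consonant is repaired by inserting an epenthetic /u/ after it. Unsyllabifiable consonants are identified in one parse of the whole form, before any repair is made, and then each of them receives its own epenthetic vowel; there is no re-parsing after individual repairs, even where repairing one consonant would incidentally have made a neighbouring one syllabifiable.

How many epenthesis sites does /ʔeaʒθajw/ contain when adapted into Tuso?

3

The unsyllabifiable consonants are /ʒ/, /j/, /w/; each receives one epenthetic vowel.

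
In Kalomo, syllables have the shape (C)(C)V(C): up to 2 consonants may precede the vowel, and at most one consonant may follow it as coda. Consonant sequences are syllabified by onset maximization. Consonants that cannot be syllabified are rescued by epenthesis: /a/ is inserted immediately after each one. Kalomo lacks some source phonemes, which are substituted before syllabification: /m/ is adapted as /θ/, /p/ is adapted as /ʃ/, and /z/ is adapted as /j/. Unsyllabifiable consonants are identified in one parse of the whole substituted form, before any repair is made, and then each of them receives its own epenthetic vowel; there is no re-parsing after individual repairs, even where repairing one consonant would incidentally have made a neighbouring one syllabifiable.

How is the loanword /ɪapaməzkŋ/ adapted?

ɪaʃaθəjkaŋa

Substitution: /p/ → /ʃ/, /m/ → /θ/, /z/ → /j/, giving /ɪaʃaθəjkŋ/.
The consonants /k/, /ŋ/ cannot be parsed into a legal (C)(C)V(C) syllable (at most one coda consonant is licensed; onsets may contain at most 2 consonants).
Inserting the epenthetic vowel yields /k/ → /ka/, /ŋ/ → /ŋa/.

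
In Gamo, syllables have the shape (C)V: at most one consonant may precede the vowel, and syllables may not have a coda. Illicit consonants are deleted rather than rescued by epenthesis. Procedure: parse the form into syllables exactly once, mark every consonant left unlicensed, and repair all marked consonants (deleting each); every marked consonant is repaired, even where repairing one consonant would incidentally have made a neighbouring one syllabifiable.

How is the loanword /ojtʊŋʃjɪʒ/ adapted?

Under (C)V, the unsyllabifiable consonants are /j/, /ŋ/, /ʃ/, /ʒ/ (no codas are permitted; onsets are limited to one consonant).
Deletion applies to /j/, /ŋ/, /ʃ/, /ʒ/.

otʊjɪ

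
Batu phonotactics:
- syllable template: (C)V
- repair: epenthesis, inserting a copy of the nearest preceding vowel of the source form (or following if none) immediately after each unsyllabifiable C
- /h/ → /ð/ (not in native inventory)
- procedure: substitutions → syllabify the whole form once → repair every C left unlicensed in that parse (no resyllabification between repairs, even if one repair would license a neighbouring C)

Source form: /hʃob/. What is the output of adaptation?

ðoʃobo

Substitution: /h/ → /ð/, giving /ðʃob/.
Syllabifying with onset maximization leaves /ð/, /b/ stranded (no codas are permitted; onsets are limited to one consonant).
Each unlicensed consonant becomes the onset of a new syllable: /ð/ → /ðo/, /b/ → /bo/.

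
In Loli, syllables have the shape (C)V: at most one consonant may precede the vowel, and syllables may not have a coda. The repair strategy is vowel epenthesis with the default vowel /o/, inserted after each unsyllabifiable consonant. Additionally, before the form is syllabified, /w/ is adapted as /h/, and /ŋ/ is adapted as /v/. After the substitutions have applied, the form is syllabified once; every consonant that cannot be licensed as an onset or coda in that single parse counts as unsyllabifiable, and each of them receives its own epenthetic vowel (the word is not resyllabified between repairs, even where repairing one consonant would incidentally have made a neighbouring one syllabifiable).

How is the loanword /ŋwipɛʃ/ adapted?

Substitution: /ŋ/ → /v/, /w/ → /h/, giving /vhipɛʃ/.
Under (C)V, the unsyllabifiable consonants are /v/, /ʃ/ (no codas are permitted; onsets are limited to one consonant).
Epenthesis after each stranded consonant: /v/ → /vo/, /ʃ/ → /ʃo/.

vohipɛʃo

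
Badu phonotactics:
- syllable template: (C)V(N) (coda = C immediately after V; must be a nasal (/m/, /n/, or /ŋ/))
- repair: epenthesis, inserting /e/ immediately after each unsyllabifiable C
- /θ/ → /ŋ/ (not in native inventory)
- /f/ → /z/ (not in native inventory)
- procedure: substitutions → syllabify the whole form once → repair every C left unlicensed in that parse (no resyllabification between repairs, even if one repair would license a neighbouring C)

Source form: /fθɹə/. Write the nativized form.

Substitution: /f/ → /z/, /θ/ → /ŋ/, giving /zŋɹə/.
The consonants /z/, /ŋ/ cannot be parsed into a legal (C)V(N) syllable (only a nasal (/m/, /n/, or /ŋ/) is licensed in coda position; onsets are limited to one consonant).
Each unlicensed consonant becomes the onset of a new syllable: /z/ → /ze/, /ŋ/ → /ŋe/.

zeŋeɹə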